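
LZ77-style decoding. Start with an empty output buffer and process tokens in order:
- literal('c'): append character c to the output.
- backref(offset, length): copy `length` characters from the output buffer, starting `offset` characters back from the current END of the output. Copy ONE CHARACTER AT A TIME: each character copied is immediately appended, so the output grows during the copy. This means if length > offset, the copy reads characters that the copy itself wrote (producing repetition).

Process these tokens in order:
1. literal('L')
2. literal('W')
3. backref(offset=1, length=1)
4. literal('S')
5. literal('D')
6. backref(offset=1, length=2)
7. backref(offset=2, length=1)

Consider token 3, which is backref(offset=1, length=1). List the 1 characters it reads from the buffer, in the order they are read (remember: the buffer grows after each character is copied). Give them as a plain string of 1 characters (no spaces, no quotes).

Token 1: literal('L'). Output: "L"
Token 2: literal('W'). Output: "LW"
Token 3: backref(off=1, len=1). Buffer before: "LW" (len 2)
  byte 1: read out[1]='W', append. Buffer now: "LWW"

Answer: W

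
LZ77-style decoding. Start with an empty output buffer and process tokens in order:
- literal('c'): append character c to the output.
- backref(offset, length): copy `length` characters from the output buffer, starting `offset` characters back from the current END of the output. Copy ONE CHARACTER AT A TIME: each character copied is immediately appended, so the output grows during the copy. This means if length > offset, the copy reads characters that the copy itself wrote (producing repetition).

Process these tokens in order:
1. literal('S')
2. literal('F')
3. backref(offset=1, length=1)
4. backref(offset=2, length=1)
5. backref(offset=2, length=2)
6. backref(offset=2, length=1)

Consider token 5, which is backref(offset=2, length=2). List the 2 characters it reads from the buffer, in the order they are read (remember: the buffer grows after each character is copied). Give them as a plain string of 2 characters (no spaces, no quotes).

Answer: FF

Derivation:
Token 1: literal('S'). Output: "S"
Token 2: literal('F'). Output: "SF"
Token 3: backref(off=1, len=1). Copied 'F' from pos 1. Output: "SFF"
Token 4: backref(off=2, len=1). Copied 'F' from pos 1. Output: "SFFF"
Token 5: backref(off=2, len=2). Buffer before: "SFFF" (len 4)
  byte 1: read out[2]='F', append. Buffer now: "SFFFF"
  byte 2: read out[3]='F', append. Buffer now: "SFFFFF"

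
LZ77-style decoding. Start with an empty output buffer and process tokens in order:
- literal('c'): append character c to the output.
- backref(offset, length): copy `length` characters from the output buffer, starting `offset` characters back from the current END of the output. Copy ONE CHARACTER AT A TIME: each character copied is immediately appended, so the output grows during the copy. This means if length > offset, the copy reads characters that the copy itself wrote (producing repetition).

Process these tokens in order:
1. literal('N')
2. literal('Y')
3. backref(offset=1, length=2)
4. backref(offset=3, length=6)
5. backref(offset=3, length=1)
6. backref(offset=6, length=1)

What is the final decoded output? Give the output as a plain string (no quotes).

Token 1: literal('N'). Output: "N"
Token 2: literal('Y'). Output: "NY"
Token 3: backref(off=1, len=2) (overlapping!). Copied 'YY' from pos 1. Output: "NYYY"
Token 4: backref(off=3, len=6) (overlapping!). Copied 'YYYYYY' from pos 1. Output: "NYYYYYYYYY"
Token 5: backref(off=3, len=1). Copied 'Y' from pos 7. Output: "NYYYYYYYYYY"
Token 6: backref(off=6, len=1). Copied 'Y' from pos 5. Output: "NYYYYYYYYYYY"

Answer: NYYYYYYYYYYY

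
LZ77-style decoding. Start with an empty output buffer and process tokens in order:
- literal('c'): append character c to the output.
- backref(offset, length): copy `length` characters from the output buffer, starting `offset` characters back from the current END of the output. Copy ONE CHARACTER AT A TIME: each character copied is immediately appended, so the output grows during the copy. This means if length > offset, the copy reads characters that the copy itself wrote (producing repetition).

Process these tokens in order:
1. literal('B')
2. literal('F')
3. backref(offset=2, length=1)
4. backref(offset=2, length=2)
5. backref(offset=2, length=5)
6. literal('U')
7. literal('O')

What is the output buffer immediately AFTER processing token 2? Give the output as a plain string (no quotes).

Token 1: literal('B'). Output: "B"
Token 2: literal('F'). Output: "BF"

Answer: BF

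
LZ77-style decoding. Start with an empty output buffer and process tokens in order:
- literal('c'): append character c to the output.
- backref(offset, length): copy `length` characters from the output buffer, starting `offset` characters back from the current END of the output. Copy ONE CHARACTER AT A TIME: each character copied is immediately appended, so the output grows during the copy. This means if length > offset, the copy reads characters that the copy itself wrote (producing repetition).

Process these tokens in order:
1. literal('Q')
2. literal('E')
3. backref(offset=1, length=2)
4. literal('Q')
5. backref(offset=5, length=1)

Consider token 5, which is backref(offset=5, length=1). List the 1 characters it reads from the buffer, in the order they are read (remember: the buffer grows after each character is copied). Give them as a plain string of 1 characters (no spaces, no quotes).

Token 1: literal('Q'). Output: "Q"
Token 2: literal('E'). Output: "QE"
Token 3: backref(off=1, len=2) (overlapping!). Copied 'EE' from pos 1. Output: "QEEE"
Token 4: literal('Q'). Output: "QEEEQ"
Token 5: backref(off=5, len=1). Buffer before: "QEEEQ" (len 5)
  byte 1: read out[0]='Q', append. Buffer now: "QEEEQQ"

Answer: Q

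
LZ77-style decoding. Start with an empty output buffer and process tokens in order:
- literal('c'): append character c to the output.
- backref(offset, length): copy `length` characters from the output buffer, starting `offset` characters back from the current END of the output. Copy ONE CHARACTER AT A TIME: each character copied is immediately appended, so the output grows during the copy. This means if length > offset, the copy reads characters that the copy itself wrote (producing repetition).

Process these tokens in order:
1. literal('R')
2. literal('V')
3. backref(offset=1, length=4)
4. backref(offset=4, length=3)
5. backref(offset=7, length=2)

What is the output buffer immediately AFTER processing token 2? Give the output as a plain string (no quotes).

Answer: RV

Derivation:
Token 1: literal('R'). Output: "R"
Token 2: literal('V'). Output: "RV"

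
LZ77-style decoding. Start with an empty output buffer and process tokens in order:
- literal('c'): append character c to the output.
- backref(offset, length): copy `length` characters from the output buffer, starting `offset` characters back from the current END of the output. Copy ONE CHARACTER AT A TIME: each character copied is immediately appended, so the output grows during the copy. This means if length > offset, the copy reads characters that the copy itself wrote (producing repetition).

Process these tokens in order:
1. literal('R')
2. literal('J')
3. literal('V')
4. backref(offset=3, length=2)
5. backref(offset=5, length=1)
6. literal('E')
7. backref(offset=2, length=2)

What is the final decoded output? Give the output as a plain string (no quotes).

Answer: RJVRJRERE

Derivation:
Token 1: literal('R'). Output: "R"
Token 2: literal('J'). Output: "RJ"
Token 3: literal('V'). Output: "RJV"
Token 4: backref(off=3, len=2). Copied 'RJ' from pos 0. Output: "RJVRJ"
Token 5: backref(off=5, len=1). Copied 'R' from pos 0. Output: "RJVRJR"
Token 6: literal('E'). Output: "RJVRJRE"
Token 7: backref(off=2, len=2). Copied 'RE' from pos 5. Output: "RJVRJRERE"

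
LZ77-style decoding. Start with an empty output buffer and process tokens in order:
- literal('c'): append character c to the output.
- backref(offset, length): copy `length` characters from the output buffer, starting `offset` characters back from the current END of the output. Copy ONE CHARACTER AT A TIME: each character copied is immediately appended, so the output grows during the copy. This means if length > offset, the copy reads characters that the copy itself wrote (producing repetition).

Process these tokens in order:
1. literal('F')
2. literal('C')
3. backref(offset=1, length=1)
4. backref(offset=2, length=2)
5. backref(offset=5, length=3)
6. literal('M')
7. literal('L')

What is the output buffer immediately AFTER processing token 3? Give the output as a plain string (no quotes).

Answer: FCC

Derivation:
Token 1: literal('F'). Output: "F"
Token 2: literal('C'). Output: "FC"
Token 3: backref(off=1, len=1). Copied 'C' from pos 1. Output: "FCC"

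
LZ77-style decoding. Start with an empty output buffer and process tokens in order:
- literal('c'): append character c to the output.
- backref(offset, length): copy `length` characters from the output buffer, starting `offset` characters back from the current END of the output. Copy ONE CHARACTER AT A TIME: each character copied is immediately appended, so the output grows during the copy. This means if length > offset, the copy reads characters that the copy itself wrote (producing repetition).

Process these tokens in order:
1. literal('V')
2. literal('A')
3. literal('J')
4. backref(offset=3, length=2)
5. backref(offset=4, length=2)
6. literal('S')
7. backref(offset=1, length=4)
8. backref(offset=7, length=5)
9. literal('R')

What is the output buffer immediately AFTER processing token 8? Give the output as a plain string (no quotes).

Token 1: literal('V'). Output: "V"
Token 2: literal('A'). Output: "VA"
Token 3: literal('J'). Output: "VAJ"
Token 4: backref(off=3, len=2). Copied 'VA' from pos 0. Output: "VAJVA"
Token 5: backref(off=4, len=2). Copied 'AJ' from pos 1. Output: "VAJVAAJ"
Token 6: literal('S'). Output: "VAJVAAJS"
Token 7: backref(off=1, len=4) (overlapping!). Copied 'SSSS' from pos 7. Output: "VAJVAAJSSSSS"
Token 8: backref(off=7, len=5). Copied 'AJSSS' from pos 5. Output: "VAJVAAJSSSSSAJSSS"

Answer: VAJVAAJSSSSSAJSSS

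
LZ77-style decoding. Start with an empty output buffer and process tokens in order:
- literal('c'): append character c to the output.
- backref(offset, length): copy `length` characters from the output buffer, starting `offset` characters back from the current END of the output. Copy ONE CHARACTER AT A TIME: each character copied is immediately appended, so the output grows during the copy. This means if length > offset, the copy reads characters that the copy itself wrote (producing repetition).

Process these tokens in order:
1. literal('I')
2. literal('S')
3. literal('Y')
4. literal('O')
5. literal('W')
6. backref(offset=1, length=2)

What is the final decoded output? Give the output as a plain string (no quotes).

Answer: ISYOWWW

Derivation:
Token 1: literal('I'). Output: "I"
Token 2: literal('S'). Output: "IS"
Token 3: literal('Y'). Output: "ISY"
Token 4: literal('O'). Output: "ISYO"
Token 5: literal('W'). Output: "ISYOW"
Token 6: backref(off=1, len=2) (overlapping!). Copied 'WW' from pos 4. Output: "ISYOWWW"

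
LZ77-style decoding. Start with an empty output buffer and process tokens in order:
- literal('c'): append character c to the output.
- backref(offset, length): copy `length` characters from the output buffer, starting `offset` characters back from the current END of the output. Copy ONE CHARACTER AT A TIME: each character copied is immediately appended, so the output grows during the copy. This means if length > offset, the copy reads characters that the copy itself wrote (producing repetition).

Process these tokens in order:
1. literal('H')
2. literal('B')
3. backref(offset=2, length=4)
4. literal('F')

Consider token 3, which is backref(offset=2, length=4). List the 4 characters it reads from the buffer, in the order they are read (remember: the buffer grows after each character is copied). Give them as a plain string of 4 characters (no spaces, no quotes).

Token 1: literal('H'). Output: "H"
Token 2: literal('B'). Output: "HB"
Token 3: backref(off=2, len=4). Buffer before: "HB" (len 2)
  byte 1: read out[0]='H', append. Buffer now: "HBH"
  byte 2: read out[1]='B', append. Buffer now: "HBHB"
  byte 3: read out[2]='H', append. Buffer now: "HBHBH"
  byte 4: read out[3]='B', append. Buffer now: "HBHBHB"

Answer: HBHB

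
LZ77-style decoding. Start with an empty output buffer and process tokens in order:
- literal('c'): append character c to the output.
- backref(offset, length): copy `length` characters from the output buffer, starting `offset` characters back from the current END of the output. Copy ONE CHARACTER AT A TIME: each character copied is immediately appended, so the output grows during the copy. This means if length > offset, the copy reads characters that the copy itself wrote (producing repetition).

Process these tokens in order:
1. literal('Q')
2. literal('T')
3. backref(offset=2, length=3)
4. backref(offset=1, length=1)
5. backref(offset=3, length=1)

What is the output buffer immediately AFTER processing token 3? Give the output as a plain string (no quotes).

Answer: QTQTQ

Derivation:
Token 1: literal('Q'). Output: "Q"
Token 2: literal('T'). Output: "QT"
Token 3: backref(off=2, len=3) (overlapping!). Copied 'QTQ' from pos 0. Output: "QTQTQ"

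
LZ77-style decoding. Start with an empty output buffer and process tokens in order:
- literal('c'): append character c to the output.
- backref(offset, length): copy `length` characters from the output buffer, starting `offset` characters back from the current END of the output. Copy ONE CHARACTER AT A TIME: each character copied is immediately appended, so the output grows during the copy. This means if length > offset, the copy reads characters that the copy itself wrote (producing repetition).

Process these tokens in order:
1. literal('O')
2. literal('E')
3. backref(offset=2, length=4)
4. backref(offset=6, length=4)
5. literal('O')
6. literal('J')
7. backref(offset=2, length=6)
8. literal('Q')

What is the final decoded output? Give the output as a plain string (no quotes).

Answer: OEOEOEOEOEOJOJOJOJQ

Derivation:
Token 1: literal('O'). Output: "O"
Token 2: literal('E'). Output: "OE"
Token 3: backref(off=2, len=4) (overlapping!). Copied 'OEOE' from pos 0. Output: "OEOEOE"
Token 4: backref(off=6, len=4). Copied 'OEOE' from pos 0. Output: "OEOEOEOEOE"
Token 5: literal('O'). Output: "OEOEOEOEOEO"
Token 6: literal('J'). Output: "OEOEOEOEOEOJ"
Token 7: backref(off=2, len=6) (overlapping!). Copied 'OJOJOJ' from pos 10. Output: "OEOEOEOEOEOJOJOJOJ"
Token 8: literal('Q'). Output: "OEOEOEOEOEOJOJOJOJQ"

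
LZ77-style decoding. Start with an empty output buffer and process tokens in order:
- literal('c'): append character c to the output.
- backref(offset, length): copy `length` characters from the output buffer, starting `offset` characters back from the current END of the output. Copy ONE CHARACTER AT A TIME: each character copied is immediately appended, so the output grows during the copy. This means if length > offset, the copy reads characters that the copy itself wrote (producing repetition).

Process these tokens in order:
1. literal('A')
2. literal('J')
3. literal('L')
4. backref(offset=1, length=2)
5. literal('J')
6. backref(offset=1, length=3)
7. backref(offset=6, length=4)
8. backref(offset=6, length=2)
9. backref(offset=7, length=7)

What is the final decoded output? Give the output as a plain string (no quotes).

Answer: AJLLLJJJJLLJJJJJLLJJJJ

Derivation:
Token 1: literal('A'). Output: "A"
Token 2: literal('J'). Output: "AJ"
Token 3: literal('L'). Output: "AJL"
Token 4: backref(off=1, len=2) (overlapping!). Copied 'LL' from pos 2. Output: "AJLLL"
Token 5: literal('J'). Output: "AJLLLJ"
Token 6: backref(off=1, len=3) (overlapping!). Copied 'JJJ' from pos 5. Output: "AJLLLJJJJ"
Token 7: backref(off=6, len=4). Copied 'LLJJ' from pos 3. Output: "AJLLLJJJJLLJJ"
Token 8: backref(off=6, len=2). Copied 'JJ' from pos 7. Output: "AJLLLJJJJLLJJJJ"
Token 9: backref(off=7, len=7). Copied 'JLLJJJJ' from pos 8. Output: "AJLLLJJJJLLJJJJJLLJJJJ"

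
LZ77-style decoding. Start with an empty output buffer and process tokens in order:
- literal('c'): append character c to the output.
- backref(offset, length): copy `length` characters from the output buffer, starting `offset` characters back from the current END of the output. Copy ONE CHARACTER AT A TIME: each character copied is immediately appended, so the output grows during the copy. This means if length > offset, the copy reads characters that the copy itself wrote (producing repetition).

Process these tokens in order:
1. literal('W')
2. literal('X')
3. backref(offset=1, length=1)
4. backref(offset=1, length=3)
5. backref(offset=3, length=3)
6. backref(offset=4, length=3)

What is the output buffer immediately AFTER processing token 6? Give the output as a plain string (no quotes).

Token 1: literal('W'). Output: "W"
Token 2: literal('X'). Output: "WX"
Token 3: backref(off=1, len=1). Copied 'X' from pos 1. Output: "WXX"
Token 4: backref(off=1, len=3) (overlapping!). Copied 'XXX' from pos 2. Output: "WXXXXX"
Token 5: backref(off=3, len=3). Copied 'XXX' from pos 3. Output: "WXXXXXXXX"
Token 6: backref(off=4, len=3). Copied 'XXX' from pos 5. Output: "WXXXXXXXXXXX"

Answer: WXXXXXXXXXXX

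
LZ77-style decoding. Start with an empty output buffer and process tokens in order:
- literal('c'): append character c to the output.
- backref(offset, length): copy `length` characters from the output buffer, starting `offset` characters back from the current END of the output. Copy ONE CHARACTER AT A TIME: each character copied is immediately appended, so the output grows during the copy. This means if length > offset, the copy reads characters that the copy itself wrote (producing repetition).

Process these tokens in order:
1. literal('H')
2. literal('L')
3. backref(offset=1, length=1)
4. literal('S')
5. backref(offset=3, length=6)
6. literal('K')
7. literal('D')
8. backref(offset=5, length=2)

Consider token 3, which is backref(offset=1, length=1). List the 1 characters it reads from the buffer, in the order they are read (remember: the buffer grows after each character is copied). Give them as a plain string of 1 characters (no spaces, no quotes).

Answer: L

Derivation:
Token 1: literal('H'). Output: "H"
Token 2: literal('L'). Output: "HL"
Token 3: backref(off=1, len=1). Buffer before: "HL" (len 2)
  byte 1: read out[1]='L', append. Buffer now: "HLL"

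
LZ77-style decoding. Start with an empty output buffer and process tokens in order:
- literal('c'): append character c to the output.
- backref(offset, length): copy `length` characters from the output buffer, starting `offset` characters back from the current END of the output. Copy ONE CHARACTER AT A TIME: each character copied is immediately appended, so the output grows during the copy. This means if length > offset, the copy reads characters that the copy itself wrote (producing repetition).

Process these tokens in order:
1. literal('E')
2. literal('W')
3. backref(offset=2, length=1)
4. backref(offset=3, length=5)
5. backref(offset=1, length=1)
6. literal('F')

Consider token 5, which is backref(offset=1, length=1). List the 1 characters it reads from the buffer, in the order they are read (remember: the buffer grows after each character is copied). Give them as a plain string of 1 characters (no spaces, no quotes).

Token 1: literal('E'). Output: "E"
Token 2: literal('W'). Output: "EW"
Token 3: backref(off=2, len=1). Copied 'E' from pos 0. Output: "EWE"
Token 4: backref(off=3, len=5) (overlapping!). Copied 'EWEEW' from pos 0. Output: "EWEEWEEW"
Token 5: backref(off=1, len=1). Buffer before: "EWEEWEEW" (len 8)
  byte 1: read out[7]='W', append. Buffer now: "EWEEWEEWW"

Answer: W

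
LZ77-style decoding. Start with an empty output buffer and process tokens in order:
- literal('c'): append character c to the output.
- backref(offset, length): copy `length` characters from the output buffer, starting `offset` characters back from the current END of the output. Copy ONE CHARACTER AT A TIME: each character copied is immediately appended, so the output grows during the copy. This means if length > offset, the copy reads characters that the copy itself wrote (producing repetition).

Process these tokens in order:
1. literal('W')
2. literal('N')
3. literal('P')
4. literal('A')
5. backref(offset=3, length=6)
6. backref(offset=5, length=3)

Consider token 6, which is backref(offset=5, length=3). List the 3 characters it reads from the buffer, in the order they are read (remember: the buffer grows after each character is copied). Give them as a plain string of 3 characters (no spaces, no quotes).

Token 1: literal('W'). Output: "W"
Token 2: literal('N'). Output: "WN"
Token 3: literal('P'). Output: "WNP"
Token 4: literal('A'). Output: "WNPA"
Token 5: backref(off=3, len=6) (overlapping!). Copied 'NPANPA' from pos 1. Output: "WNPANPANPA"
Token 6: backref(off=5, len=3). Buffer before: "WNPANPANPA" (len 10)
  byte 1: read out[5]='P', append. Buffer now: "WNPANPANPAP"
  byte 2: read out[6]='A', append. Buffer now: "WNPANPANPAPA"
  byte 3: read out[7]='N', append. Buffer now: "WNPANPANPAPAN"

Answer: PAN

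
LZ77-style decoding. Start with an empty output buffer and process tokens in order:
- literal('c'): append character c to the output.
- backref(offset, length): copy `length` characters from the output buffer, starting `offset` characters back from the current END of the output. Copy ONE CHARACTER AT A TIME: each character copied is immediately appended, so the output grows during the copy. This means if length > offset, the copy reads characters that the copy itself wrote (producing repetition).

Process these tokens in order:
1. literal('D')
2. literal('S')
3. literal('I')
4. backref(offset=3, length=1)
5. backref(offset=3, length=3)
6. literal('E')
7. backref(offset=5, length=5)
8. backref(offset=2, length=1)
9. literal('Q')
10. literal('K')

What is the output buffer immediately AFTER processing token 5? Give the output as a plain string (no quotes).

Answer: DSIDSID

Derivation:
Token 1: literal('D'). Output: "D"
Token 2: literal('S'). Output: "DS"
Token 3: literal('I'). Output: "DSI"
Token 4: backref(off=3, len=1). Copied 'D' from pos 0. Output: "DSID"
Token 5: backref(off=3, len=3). Copied 'SID' from pos 1. Output: "DSIDSID"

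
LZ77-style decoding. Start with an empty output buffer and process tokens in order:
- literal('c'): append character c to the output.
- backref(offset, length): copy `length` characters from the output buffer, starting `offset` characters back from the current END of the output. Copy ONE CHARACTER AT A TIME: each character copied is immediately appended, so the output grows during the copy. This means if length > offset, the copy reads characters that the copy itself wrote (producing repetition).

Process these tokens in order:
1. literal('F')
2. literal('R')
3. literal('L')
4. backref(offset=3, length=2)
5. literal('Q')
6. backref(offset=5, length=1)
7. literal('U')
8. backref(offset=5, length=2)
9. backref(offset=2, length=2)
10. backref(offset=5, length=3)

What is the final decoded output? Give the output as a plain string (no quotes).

Answer: FRLFRQRUFRFRUFR

Derivation:
Token 1: literal('F'). Output: "F"
Token 2: literal('R'). Output: "FR"
Token 3: literal('L'). Output: "FRL"
Token 4: backref(off=3, len=2). Copied 'FR' from pos 0. Output: "FRLFR"
Token 5: literal('Q'). Output: "FRLFRQ"
Token 6: backref(off=5, len=1). Copied 'R' from pos 1. Output: "FRLFRQR"
Token 7: literal('U'). Output: "FRLFRQRU"
Token 8: backref(off=5, len=2). Copied 'FR' from pos 3. Output: "FRLFRQRUFR"
Token 9: backref(off=2, len=2). Copied 'FR' from pos 8. Output: "FRLFRQRUFRFR"
Token 10: backref(off=5, len=3). Copied 'UFR' from pos 7. Output: "FRLFRQRUFRFRUFR"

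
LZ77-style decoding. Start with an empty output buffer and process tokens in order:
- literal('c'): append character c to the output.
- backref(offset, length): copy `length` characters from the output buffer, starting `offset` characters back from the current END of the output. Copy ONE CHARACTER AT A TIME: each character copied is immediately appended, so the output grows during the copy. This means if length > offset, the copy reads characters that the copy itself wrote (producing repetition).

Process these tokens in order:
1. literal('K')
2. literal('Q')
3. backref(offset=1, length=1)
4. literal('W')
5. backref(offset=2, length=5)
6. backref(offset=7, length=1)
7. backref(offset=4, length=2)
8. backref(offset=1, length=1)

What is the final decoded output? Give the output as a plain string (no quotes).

Token 1: literal('K'). Output: "K"
Token 2: literal('Q'). Output: "KQ"
Token 3: backref(off=1, len=1). Copied 'Q' from pos 1. Output: "KQQ"
Token 4: literal('W'). Output: "KQQW"
Token 5: backref(off=2, len=5) (overlapping!). Copied 'QWQWQ' from pos 2. Output: "KQQWQWQWQ"
Token 6: backref(off=7, len=1). Copied 'Q' from pos 2. Output: "KQQWQWQWQQ"
Token 7: backref(off=4, len=2). Copied 'QW' from pos 6. Output: "KQQWQWQWQQQW"
Token 8: backref(off=1, len=1). Copied 'W' from pos 11. Output: "KQQWQWQWQQQWW"

Answer: KQQWQWQWQQQWW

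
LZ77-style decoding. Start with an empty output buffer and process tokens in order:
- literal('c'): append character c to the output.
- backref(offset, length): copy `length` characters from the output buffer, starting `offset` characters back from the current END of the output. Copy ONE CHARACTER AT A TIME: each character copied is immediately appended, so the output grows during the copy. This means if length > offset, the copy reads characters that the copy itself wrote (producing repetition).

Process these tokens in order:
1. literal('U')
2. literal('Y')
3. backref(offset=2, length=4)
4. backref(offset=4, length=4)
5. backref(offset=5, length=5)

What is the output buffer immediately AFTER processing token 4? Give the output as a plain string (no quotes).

Answer: UYUYUYUYUY

Derivation:
Token 1: literal('U'). Output: "U"
Token 2: literal('Y'). Output: "UY"
Token 3: backref(off=2, len=4) (overlapping!). Copied 'UYUY' from pos 0. Output: "UYUYUY"
Token 4: backref(off=4, len=4). Copied 'UYUY' from pos 2. Output: "UYUYUYUYUY"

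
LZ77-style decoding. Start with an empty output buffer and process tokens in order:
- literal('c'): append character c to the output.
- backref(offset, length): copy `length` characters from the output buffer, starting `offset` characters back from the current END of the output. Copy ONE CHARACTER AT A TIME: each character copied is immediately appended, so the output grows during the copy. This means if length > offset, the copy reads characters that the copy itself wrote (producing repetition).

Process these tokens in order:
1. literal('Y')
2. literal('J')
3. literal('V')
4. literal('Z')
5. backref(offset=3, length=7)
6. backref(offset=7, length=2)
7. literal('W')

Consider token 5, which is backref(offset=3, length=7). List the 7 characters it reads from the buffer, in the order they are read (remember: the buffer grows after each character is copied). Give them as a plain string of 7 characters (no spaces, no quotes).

Answer: JVZJVZJ

Derivation:
Token 1: literal('Y'). Output: "Y"
Token 2: literal('J'). Output: "YJ"
Token 3: literal('V'). Output: "YJV"
Token 4: literal('Z'). Output: "YJVZ"
Token 5: backref(off=3, len=7). Buffer before: "YJVZ" (len 4)
  byte 1: read out[1]='J', append. Buffer now: "YJVZJ"
  byte 2: read out[2]='V', append. Buffer now: "YJVZJV"
  byte 3: read out[3]='Z', append. Buffer now: "YJVZJVZ"
  byte 4: read out[4]='J', append. Buffer now: "YJVZJVZJ"
  byte 5: read out[5]='V', append. Buffer now: "YJVZJVZJV"
  byte 6: read out[6]='Z', append. Buffer now: "YJVZJVZJVZ"
  byte 7: read out[7]='J', append. Buffer now: "YJVZJVZJVZJ"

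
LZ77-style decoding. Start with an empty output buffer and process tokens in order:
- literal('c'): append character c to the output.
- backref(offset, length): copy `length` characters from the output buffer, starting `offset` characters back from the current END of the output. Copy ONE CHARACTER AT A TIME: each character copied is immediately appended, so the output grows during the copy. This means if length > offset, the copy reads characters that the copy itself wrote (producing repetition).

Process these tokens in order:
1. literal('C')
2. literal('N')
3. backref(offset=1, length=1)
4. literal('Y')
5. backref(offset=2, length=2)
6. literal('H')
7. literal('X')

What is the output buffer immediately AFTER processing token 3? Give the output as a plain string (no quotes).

Token 1: literal('C'). Output: "C"
Token 2: literal('N'). Output: "CN"
Token 3: backref(off=1, len=1). Copied 'N' from pos 1. Output: "CNN"

Answer: CNN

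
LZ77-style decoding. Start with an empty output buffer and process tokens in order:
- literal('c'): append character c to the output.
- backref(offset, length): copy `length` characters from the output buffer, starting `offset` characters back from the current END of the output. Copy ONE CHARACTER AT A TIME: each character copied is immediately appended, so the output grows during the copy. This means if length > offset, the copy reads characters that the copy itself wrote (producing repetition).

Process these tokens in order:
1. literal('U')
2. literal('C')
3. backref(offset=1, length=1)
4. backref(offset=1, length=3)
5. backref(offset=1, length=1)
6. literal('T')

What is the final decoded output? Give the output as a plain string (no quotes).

Answer: UCCCCCCT

Derivation:
Token 1: literal('U'). Output: "U"
Token 2: literal('C'). Output: "UC"
Token 3: backref(off=1, len=1). Copied 'C' from pos 1. Output: "UCC"
Token 4: backref(off=1, len=3) (overlapping!). Copied 'CCC' from pos 2. Output: "UCCCCC"
Token 5: backref(off=1, len=1). Copied 'C' from pos 5. Output: "UCCCCCC"
Token 6: literal('T'). Output: "UCCCCCCT"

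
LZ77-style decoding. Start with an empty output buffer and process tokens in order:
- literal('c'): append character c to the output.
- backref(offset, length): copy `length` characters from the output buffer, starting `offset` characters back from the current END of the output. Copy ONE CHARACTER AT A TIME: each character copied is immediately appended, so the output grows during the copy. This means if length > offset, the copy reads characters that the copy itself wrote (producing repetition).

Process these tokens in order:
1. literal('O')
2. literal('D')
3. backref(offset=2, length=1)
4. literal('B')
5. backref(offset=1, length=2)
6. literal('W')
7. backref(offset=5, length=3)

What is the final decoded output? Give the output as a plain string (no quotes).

Token 1: literal('O'). Output: "O"
Token 2: literal('D'). Output: "OD"
Token 3: backref(off=2, len=1). Copied 'O' from pos 0. Output: "ODO"
Token 4: literal('B'). Output: "ODOB"
Token 5: backref(off=1, len=2) (overlapping!). Copied 'BB' from pos 3. Output: "ODOBBB"
Token 6: literal('W'). Output: "ODOBBBW"
Token 7: backref(off=5, len=3). Copied 'OBB' from pos 2. Output: "ODOBBBWOBB"

Answer: ODOBBBWOBB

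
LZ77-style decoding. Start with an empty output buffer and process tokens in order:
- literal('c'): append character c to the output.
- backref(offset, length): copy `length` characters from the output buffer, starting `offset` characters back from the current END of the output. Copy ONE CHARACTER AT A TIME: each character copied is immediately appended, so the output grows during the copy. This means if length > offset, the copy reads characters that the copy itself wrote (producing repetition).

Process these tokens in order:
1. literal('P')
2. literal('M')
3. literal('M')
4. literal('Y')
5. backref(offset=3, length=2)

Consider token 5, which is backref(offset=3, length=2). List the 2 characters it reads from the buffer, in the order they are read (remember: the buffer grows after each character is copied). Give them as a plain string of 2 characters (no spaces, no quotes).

Answer: MM

Derivation:
Token 1: literal('P'). Output: "P"
Token 2: literal('M'). Output: "PM"
Token 3: literal('M'). Output: "PMM"
Token 4: literal('Y'). Output: "PMMY"
Token 5: backref(off=3, len=2). Buffer before: "PMMY" (len 4)
  byte 1: read out[1]='M', append. Buffer now: "PMMYM"
  byte 2: read out[2]='M', append. Buffer now: "PMMYMM"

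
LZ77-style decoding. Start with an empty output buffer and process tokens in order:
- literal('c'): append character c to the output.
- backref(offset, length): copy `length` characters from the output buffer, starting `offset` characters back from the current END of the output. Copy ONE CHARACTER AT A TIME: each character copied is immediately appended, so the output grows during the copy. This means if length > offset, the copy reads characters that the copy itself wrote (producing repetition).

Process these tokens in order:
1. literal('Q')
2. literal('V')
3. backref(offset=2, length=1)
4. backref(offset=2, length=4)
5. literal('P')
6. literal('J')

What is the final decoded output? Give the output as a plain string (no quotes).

Answer: QVQVQVQPJ

Derivation:
Token 1: literal('Q'). Output: "Q"
Token 2: literal('V'). Output: "QV"
Token 3: backref(off=2, len=1). Copied 'Q' from pos 0. Output: "QVQ"
Token 4: backref(off=2, len=4) (overlapping!). Copied 'VQVQ' from pos 1. Output: "QVQVQVQ"
Token 5: literal('P'). Output: "QVQVQVQP"
Token 6: literal('J'). Output: "QVQVQVQPJ"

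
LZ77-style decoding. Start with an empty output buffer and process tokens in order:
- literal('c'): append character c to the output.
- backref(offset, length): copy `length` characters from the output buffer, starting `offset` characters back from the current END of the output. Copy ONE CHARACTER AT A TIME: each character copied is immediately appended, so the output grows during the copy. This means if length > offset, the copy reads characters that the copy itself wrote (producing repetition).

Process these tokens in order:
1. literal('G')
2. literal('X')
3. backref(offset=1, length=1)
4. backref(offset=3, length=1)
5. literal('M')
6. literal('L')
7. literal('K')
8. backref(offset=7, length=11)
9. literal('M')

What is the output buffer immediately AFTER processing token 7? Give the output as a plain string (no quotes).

Answer: GXXGMLK

Derivation:
Token 1: literal('G'). Output: "G"
Token 2: literal('X'). Output: "GX"
Token 3: backref(off=1, len=1). Copied 'X' from pos 1. Output: "GXX"
Token 4: backref(off=3, len=1). Copied 'G' from pos 0. Output: "GXXG"
Token 5: literal('M'). Output: "GXXGM"
Token 6: literal('L'). Output: "GXXGML"
Token 7: literal('K'). Output: "GXXGMLK"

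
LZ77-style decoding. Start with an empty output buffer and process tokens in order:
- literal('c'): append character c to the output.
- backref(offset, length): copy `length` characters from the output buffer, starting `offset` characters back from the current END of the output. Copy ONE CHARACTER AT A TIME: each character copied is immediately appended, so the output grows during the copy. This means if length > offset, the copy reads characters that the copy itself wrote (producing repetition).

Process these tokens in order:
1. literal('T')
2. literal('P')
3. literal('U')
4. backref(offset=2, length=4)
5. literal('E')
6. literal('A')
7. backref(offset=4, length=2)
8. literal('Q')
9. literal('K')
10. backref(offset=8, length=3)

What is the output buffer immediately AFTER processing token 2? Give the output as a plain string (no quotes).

Token 1: literal('T'). Output: "T"
Token 2: literal('P'). Output: "TP"

Answer: TP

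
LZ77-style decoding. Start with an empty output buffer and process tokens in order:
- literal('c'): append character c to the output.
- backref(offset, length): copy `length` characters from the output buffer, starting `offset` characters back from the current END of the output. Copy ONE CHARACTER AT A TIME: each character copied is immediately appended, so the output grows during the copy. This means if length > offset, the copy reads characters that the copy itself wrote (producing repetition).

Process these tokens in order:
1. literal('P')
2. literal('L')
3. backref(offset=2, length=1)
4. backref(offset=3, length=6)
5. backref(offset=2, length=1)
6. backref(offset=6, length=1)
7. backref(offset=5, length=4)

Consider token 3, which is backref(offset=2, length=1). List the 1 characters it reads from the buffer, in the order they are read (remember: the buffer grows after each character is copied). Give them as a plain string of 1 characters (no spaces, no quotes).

Token 1: literal('P'). Output: "P"
Token 2: literal('L'). Output: "PL"
Token 3: backref(off=2, len=1). Buffer before: "PL" (len 2)
  byte 1: read out[0]='P', append. Buffer now: "PLP"

Answer: P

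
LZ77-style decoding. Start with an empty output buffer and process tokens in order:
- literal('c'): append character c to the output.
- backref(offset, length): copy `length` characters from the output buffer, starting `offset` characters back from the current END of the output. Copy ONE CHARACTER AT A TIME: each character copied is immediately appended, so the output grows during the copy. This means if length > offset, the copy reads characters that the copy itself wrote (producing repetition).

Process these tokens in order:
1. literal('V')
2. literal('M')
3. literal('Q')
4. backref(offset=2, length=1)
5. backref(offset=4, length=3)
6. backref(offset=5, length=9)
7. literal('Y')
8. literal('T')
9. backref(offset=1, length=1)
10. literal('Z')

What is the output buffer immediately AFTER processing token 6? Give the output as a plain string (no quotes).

Answer: VMQMVMQQMVMQQMVM

Derivation:
Token 1: literal('V'). Output: "V"
Token 2: literal('M'). Output: "VM"
Token 3: literal('Q'). Output: "VMQ"
Token 4: backref(off=2, len=1). Copied 'M' from pos 1. Output: "VMQM"
Token 5: backref(off=4, len=3). Copied 'VMQ' from pos 0. Output: "VMQMVMQ"
Token 6: backref(off=5, len=9) (overlapping!). Copied 'QMVMQQMVM' from pos 2. Output: "VMQMVMQQMVMQQMVM"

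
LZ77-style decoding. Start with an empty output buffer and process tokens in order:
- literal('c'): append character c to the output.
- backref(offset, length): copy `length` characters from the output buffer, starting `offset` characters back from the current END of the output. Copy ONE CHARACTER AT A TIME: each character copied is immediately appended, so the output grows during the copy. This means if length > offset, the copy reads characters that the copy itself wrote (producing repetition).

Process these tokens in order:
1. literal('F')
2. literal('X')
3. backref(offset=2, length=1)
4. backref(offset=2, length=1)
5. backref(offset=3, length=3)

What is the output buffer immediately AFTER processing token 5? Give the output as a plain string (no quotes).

Answer: FXFXXFX

Derivation:
Token 1: literal('F'). Output: "F"
Token 2: literal('X'). Output: "FX"
Token 3: backref(off=2, len=1). Copied 'F' from pos 0. Output: "FXF"
Token 4: backref(off=2, len=1). Copied 'X' from pos 1. Output: "FXFX"
Token 5: backref(off=3, len=3). Copied 'XFX' from pos 1. Output: "FXFXXFX"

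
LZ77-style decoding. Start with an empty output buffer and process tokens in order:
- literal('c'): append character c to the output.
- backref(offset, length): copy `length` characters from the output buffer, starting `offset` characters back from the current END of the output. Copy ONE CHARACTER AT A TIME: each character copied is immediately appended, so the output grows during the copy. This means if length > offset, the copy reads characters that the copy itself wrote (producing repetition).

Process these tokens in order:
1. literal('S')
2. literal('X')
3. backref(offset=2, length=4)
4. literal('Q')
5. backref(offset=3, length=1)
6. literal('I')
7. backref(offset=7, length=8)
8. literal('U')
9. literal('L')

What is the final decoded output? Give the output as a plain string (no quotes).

Answer: SXSXSXQSISXSXQSISUL

Derivation:
Token 1: literal('S'). Output: "S"
Token 2: literal('X'). Output: "SX"
Token 3: backref(off=2, len=4) (overlapping!). Copied 'SXSX' from pos 0. Output: "SXSXSX"
Token 4: literal('Q'). Output: "SXSXSXQ"
Token 5: backref(off=3, len=1). Copied 'S' from pos 4. Output: "SXSXSXQS"
Token 6: literal('I'). Output: "SXSXSXQSI"
Token 7: backref(off=7, len=8) (overlapping!). Copied 'SXSXQSIS' from pos 2. Output: "SXSXSXQSISXSXQSIS"
Token 8: literal('U'). Output: "SXSXSXQSISXSXQSISU"
Token 9: literal('L'). Output: "SXSXSXQSISXSXQSISUL"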